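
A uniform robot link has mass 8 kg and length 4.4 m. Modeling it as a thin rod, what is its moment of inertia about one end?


I = (1/3) * m * L^2
= (1/3) * 8 * 4.4^2
= 0.333333 * 8 * 19.36
= 51.6267 kg*m^2


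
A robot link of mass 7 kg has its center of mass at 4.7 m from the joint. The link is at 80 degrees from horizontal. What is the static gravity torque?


tau = m*g*L*cos(angle)
= 7 * 9.81 * 4.7 * cos(80 deg)
= 7 * 9.81 * 4.7 * 0.1736
= 56.0448 Nm


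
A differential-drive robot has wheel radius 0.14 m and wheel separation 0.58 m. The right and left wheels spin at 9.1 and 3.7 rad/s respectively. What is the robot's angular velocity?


vR = r*wR = 0.14*9.1 = 1.274 m/s
vL = r*wL = 0.14*3.7 = 0.518 m/s
v = (vR+vL)/2 = 0.896 m/s
omega = (vR-vL)/L = 1.3034 rad/s
angular velocity = 1.3034 rad/s


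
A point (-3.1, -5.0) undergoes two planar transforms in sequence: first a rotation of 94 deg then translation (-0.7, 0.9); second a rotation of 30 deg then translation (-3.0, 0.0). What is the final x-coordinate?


After transform 1:
x1 = cos(94)*-3.1 - sin(94)*-5.0 + -0.7 = 4.5041
y1 = sin(94)*-3.1 + cos(94)*-5.0 + 0.9 = -1.8437
After transform 2:
x2 = cos(30)*4.5041 - sin(30)*-1.8437 + -3.0
= 1.8225


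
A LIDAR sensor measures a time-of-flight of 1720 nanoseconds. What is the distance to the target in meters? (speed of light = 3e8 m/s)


tof = 1720 ns = 1.72e-06 s
dist = c * tof / 2
= 3e8 * 1.72e-06 / 2
= 258.0 m


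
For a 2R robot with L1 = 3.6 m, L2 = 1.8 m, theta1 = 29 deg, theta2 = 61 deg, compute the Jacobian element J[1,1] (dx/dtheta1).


J[1,1] = -L1*sin(t1) - L2*sin(t1+t2)
= -3.6*sin(29) - 1.8*sin(90)
= -3.5453


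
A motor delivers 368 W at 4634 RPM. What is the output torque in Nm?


omega = 4634 * 2*pi/60 = 485.2713 rad/s
tau = P / omega = 368 / 485.2713
= 0.7583 Nm


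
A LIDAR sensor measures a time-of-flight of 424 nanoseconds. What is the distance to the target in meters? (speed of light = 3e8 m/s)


tof = 424 ns = 4.24e-07 s
dist = c * tof / 2
= 3e8 * 4.24e-07 / 2
= 63.6 m


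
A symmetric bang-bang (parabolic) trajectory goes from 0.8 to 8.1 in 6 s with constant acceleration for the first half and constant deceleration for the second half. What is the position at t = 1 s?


Symmetric rest-to-rest: each phase covers (pf-p0)/2 in time T/2. 0.5*a*(T/2)^2 = (pf-p0)/2 => a = 4*(pf-p0)/T^2
a = 4*(8.1-0.8)/6^2 = 0.8111
t = 1 is in the acceleration phase (t <= T/2).
p = p0 + 0.5*a*t^2 = 0.8 + 0.5*0.8111*1^2
= 1.2056


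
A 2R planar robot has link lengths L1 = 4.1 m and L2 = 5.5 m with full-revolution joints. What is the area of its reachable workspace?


r_max = L1 + L2 = 9.6 m
r_min = |L1 - L2| = 1.4 m
Area = pi*(r_max^2 - r_min^2)
= pi*(92.16 - 1.96)
= pi * 90.2
= 283.3717 m^2


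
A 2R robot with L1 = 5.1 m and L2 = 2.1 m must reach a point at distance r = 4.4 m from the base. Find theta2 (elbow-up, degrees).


cos(theta2) = (r^2 - L1^2 - L2^2) / (2*L1*L2)
cos(theta2) = (19.36 - 26.01 - 4.41) / 21.42
cos(theta2) = -0.51634
theta2 = 121.0871 degrees


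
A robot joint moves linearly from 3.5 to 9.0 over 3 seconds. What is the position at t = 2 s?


s = t/T = 2/3 = 0.6667
p(t) = p0 + (pf-p0)*s
= 3.5 + (9.0 - 3.5) * 0.6667
= 7.1667


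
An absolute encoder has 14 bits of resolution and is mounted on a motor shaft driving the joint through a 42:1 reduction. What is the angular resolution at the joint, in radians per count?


counts = 2^14 = 16384
effective counts at joint = 16384 * 42 = 688128
resolution = 2*pi / 688128
= 9.1308e-06 rad/count


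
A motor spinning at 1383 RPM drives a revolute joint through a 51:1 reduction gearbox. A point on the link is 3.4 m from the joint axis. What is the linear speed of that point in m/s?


omega_motor = 1383 * 2*pi/60 = 144.8274 rad/s
omega_joint = omega_motor / 51 = 2.8398 rad/s
v = omega_joint * r = 2.8398 * 3.4
= 9.6552 m/s


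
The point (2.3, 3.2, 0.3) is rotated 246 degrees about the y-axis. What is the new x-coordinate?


Rotation about y-axis: x' = x*cos(theta) + z*sin(theta)
= 2.3 * -0.4067 + 0.3 * -0.9135
= -1.2096


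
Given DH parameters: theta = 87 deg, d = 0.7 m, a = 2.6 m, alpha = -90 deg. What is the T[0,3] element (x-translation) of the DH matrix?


T[0,3] = a * cos(theta)
= 2.6 * cos(87 deg)
= 2.6 * 0.0523
= 0.1361


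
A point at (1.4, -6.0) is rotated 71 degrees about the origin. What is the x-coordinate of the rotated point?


x' = x*cos(theta) - y*sin(theta)
cos(71 deg) = 0.3256, sin(71 deg) = 0.9455
x' = 1.4 * 0.3256 - -6.0 * 0.9455
= 0.4558 - -5.6731
= 6.1289


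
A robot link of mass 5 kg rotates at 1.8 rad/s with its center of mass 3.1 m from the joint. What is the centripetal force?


F = m * omega^2 * r
= 5 * 1.8^2 * 3.1
= 5 * 3.24 * 3.1
= 50.22 N


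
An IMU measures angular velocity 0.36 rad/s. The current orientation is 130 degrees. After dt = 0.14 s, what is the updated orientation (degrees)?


delta_theta = w * dt = 0.36 * 0.14 = 0.0504 rad
= 2.8877 deg
theta_new = 130 + 2.8877 = 132.8877 deg


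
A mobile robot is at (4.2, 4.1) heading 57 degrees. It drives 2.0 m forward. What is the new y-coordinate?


y_new = y0 + d*sin(theta)
= 4.1 + 2.0*sin(57)
= 4.1 + 1.6773
= 5.7773


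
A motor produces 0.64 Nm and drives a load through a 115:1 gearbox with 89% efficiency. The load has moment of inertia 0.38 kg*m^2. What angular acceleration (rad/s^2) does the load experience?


tau_out = tau_motor * N * eta
= 0.64 * 115 * 0.89 = 65.504 Nm
alpha = tau_out / I = 65.504 / 0.38
= 172.3789 rad/s^2


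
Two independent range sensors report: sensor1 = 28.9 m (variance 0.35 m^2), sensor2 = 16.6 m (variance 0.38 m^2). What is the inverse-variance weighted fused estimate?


w1 = (1/var1) / (1/var1 + 1/var2)
   = 2.8571 / (2.8571 + 2.6316) = 0.5205
w2 = 1 - w1 = 0.4795
fused = w1*s1 + w2*s2 = 15.0438 + 7.9589
= 23.0027 m


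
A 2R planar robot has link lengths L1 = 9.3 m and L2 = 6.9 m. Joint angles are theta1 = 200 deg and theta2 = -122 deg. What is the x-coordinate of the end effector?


Convert angles to radians: theta1 = 3.4907, theta2 = -2.1293
x = L1*cos(theta1) + L2*cos(theta1+theta2)
x = -8.7391 + 1.4346
x = -7.3046


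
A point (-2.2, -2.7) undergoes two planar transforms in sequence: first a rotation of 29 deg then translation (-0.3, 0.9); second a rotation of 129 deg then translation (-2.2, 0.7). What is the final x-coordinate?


After transform 1:
x1 = cos(29)*-2.2 - sin(29)*-2.7 + -0.3 = -0.9152
y1 = sin(29)*-2.2 + cos(29)*-2.7 + 0.9 = -2.5281
After transform 2:
x2 = cos(129)*-0.9152 - sin(129)*-2.5281 + -2.2
= 0.3406


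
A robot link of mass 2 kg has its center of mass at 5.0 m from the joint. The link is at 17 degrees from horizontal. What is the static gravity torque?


tau = m*g*L*cos(angle)
= 2 * 9.81 * 5.0 * cos(17 deg)
= 2 * 9.81 * 5.0 * 0.9563
= 93.8135 Nm


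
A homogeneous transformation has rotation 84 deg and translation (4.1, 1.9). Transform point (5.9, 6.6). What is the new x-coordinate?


x' = cos(theta)*px - sin(theta)*py + tx
= 0.1045*5.9 - 0.9945*6.6 + 4.1
= -1.8471


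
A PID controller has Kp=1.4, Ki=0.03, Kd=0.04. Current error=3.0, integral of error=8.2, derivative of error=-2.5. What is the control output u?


u = Kp*e + Ki*int(e) + Kd*de/dt
= 1.4*3.0 + 0.03*8.2 + 0.04*(-2.5)
= 4.2 + 0.246 + -0.1
= 4.346


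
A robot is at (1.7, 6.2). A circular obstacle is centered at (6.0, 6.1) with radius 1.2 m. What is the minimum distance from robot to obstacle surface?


center_dist = sqrt((1.7-6.0)^2 + (6.2-6.1)^2)
= sqrt(18.49 + 0.01)
= 4.3012
min_dist = center_dist - radius = 4.3012 - 1.2 = 3.1012 m


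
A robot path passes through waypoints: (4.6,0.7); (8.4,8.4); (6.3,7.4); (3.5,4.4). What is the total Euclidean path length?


Segment lengths:
  seg1 = sqrt((3.8)^2 + (7.7)^2) = 8.5866
  seg2 = sqrt((-2.1)^2 + (-1.0)^2) = 2.3259
  seg3 = sqrt((-2.8)^2 + (-3.0)^2) = 4.1037
Total = 15.0162


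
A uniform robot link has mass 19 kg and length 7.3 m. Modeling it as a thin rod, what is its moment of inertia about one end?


I = (1/3) * m * L^2
= (1/3) * 19 * 7.3^2
= 0.333333 * 19 * 53.29
= 337.5033 kg*m^2


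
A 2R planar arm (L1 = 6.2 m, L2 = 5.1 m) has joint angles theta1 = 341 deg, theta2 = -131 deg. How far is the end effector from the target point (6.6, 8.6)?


End effector via forward kinematics:
x = L1*cos(t1) + L2*cos(t1+t2) = 1.4455
y = L1*sin(t1) + L2*sin(t1+t2) = -4.5685
Distance to target:
d = sqrt((6.6 - 1.4455)^2 + (8.6 - -4.5685)^2)
= sqrt(26.569 + 173.41)
= 14.1414 m


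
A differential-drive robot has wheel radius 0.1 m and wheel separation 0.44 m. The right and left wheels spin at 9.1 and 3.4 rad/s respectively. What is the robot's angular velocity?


vR = r*wR = 0.1*9.1 = 0.91 m/s
vL = r*wL = 0.1*3.4 = 0.34 m/s
v = (vR+vL)/2 = 0.625 m/s
omega = (vR-vL)/L = 1.2955 rad/s
angular velocity = 1.2955 rad/s


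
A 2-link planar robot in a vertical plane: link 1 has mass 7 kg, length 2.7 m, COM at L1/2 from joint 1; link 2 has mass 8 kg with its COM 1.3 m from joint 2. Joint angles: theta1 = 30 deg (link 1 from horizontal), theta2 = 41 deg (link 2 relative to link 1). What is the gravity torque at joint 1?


Horizontal distance from joint 1 to link-1 COM:
  x_c1 = (L1/2)*cos(t1) = 1.35 * 0.866 = 1.1691 m
Horizontal distance from joint 1 to link-2 COM:
  x_c2 = L1*cos(t1) + Lc2*cos(t1+t2)
       = 2.7*0.866 + 1.3*0.3256 = 2.7615 m
tau1 = m1*g*x_c1 + m2*g*x_c2
     = 7*9.81*1.1691 + 8*9.81*2.7615
     = 80.2845 + 216.7231
     = 297.0075 Nm


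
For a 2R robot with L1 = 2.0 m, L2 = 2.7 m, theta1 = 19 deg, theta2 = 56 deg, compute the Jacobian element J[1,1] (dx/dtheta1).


J[1,1] = -L1*sin(t1) - L2*sin(t1+t2)
= -2.0*sin(19) - 2.7*sin(75)
= -3.2591


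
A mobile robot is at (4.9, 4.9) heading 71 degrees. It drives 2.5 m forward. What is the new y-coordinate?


y_new = y0 + d*sin(theta)
= 4.9 + 2.5*sin(71)
= 4.9 + 2.3638
= 7.2638


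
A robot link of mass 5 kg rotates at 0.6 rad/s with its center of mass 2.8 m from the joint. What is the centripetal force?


F = m * omega^2 * r
= 5 * 0.6^2 * 2.8
= 5 * 0.36 * 2.8
= 5.04 N


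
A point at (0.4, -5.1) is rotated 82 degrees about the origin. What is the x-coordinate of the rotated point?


x' = x*cos(theta) - y*sin(theta)
cos(82 deg) = 0.1392, sin(82 deg) = 0.9903
x' = 0.4 * 0.1392 - -5.1 * 0.9903
= 0.0557 - -5.0504
= 5.106


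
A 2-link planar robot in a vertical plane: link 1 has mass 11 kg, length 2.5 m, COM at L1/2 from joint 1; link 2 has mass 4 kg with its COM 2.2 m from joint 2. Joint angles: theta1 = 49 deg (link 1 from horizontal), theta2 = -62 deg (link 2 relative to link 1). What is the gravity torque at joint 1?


Horizontal distance from joint 1 to link-1 COM:
  x_c1 = (L1/2)*cos(t1) = 1.25 * 0.6561 = 0.8201 m
Horizontal distance from joint 1 to link-2 COM:
  x_c2 = L1*cos(t1) + Lc2*cos(t1+t2)
       = 2.5*0.6561 + 2.2*0.9744 = 3.7838 m
tau1 = m1*g*x_c1 + m2*g*x_c2
     = 11*9.81*0.8201 + 4*9.81*3.7838
     = 88.4942 + 148.4748
     = 236.969 Nm


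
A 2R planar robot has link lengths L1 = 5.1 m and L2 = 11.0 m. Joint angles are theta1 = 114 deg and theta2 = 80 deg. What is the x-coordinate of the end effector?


Convert angles to radians: theta1 = 1.9897, theta2 = 1.3963
x = L1*cos(theta1) + L2*cos(theta1+theta2)
x = -2.0744 + -10.6733
x = -12.7476


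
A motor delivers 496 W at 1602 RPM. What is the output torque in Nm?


omega = 1602 * 2*pi/60 = 167.761 rad/s
tau = P / omega = 496 / 167.761
= 2.9566 Nm


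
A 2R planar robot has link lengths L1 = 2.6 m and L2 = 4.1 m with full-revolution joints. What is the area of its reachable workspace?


r_max = L1 + L2 = 6.7 m
r_min = |L1 - L2| = 1.5 m
Area = pi*(r_max^2 - r_min^2)
= pi*(44.89 - 2.25)
= pi * 42.64
= 133.9575 m^2


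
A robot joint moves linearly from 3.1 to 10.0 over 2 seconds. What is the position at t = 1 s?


s = t/T = 1/2 = 0.5
p(t) = p0 + (pf-p0)*s
= 3.1 + (10.0 - 3.1) * 0.5
= 6.55


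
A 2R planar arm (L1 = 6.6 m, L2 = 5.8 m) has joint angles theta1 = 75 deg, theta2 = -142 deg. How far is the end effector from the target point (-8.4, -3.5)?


End effector via forward kinematics:
x = L1*cos(t1) + L2*cos(t1+t2) = 3.9744
y = L1*sin(t1) + L2*sin(t1+t2) = 1.0362
Distance to target:
d = sqrt((-8.4 - 3.9744)^2 + (-3.5 - 1.0362)^2)
= sqrt(153.1269 + 20.5769)
= 13.1797 m


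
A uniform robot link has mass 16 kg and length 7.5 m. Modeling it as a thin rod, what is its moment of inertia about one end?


I = (1/3) * m * L^2
= (1/3) * 16 * 7.5^2
= 0.333333 * 16 * 56.25
= 300.0 kg*m^2


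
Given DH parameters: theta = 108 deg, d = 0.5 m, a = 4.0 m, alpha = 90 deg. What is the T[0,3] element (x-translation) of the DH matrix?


T[0,3] = a * cos(theta)
= 4.0 * cos(108 deg)
= 4.0 * -0.309
= -1.2361


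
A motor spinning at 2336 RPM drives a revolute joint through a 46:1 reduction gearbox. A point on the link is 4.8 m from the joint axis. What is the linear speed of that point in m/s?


omega_motor = 2336 * 2*pi/60 = 244.6253 rad/s
omega_joint = omega_motor / 46 = 5.3179 rad/s
v = omega_joint * r = 5.3179 * 4.8
= 25.5261 m/s


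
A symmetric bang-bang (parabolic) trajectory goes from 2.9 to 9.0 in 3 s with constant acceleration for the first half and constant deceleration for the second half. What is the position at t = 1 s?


Symmetric rest-to-rest: each phase covers (pf-p0)/2 in time T/2. 0.5*a*(T/2)^2 = (pf-p0)/2 => a = 4*(pf-p0)/T^2
a = 4*(9.0-2.9)/3^2 = 2.7111
t = 1 is in the acceleration phase (t <= T/2).
p = p0 + 0.5*a*t^2 = 2.9 + 0.5*2.7111*1^2
= 4.2556


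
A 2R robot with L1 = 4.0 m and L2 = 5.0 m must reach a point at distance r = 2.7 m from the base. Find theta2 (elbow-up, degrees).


cos(theta2) = (r^2 - L1^2 - L2^2) / (2*L1*L2)
cos(theta2) = (7.29 - 16.0 - 25.0) / 40.0
cos(theta2) = -0.84275
theta2 = 147.4317 degrees


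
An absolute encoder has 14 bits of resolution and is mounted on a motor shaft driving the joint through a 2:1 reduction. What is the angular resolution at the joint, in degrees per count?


counts = 2^14 = 16384
effective counts at joint = 16384 * 2 = 32768
resolution = 360 / 32768
= 0.011 deg/count


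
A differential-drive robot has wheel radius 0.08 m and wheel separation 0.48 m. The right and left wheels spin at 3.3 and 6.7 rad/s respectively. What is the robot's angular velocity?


vR = r*wR = 0.08*3.3 = 0.264 m/s
vL = r*wL = 0.08*6.7 = 0.536 m/s
v = (vR+vL)/2 = 0.4 m/s
omega = (vR-vL)/L = -0.5667 rad/s
angular velocity = -0.5667 rad/s


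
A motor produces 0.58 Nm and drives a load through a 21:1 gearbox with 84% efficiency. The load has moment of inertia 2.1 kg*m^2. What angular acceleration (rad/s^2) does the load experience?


tau_out = tau_motor * N * eta
= 0.58 * 21 * 0.84 = 10.2312 Nm
alpha = tau_out / I = 10.2312 / 2.1
= 4.872 rad/s^2


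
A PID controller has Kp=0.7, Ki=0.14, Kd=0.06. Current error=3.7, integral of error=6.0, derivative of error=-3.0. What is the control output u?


u = Kp*e + Ki*int(e) + Kd*de/dt
= 0.7*3.7 + 0.14*6.0 + 0.06*(-3.0)
= 2.59 + 0.84 + -0.18
= 3.25


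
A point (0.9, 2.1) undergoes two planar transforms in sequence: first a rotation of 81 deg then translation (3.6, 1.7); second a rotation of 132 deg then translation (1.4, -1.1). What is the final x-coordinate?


After transform 1:
x1 = cos(81)*0.9 - sin(81)*2.1 + 3.6 = 1.6666
y1 = sin(81)*0.9 + cos(81)*2.1 + 1.7 = 2.9174
After transform 2:
x2 = cos(132)*1.6666 - sin(132)*2.9174 + 1.4
= -1.8833


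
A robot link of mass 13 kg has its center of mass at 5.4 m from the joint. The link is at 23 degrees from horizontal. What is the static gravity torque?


tau = m*g*L*cos(angle)
= 13 * 9.81 * 5.4 * cos(23 deg)
= 13 * 9.81 * 5.4 * 0.9205
= 633.9167 Nm


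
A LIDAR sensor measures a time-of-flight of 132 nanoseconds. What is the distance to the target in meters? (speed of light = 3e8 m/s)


tof = 132 ns = 1.32e-07 s
dist = c * tof / 2
= 3e8 * 1.32e-07 / 2
= 19.8 m


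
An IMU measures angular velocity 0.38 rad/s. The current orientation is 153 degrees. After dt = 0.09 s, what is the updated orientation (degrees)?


delta_theta = w * dt = 0.38 * 0.09 = 0.0342 rad
= 1.9595 deg
theta_new = 153 + 1.9595 = 154.9595 deg


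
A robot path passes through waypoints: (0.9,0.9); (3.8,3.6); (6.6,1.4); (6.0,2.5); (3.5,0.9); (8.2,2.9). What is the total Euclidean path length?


Segment lengths:
  seg1 = sqrt((2.9)^2 + (2.7)^2) = 3.9623
  seg2 = sqrt((2.8)^2 + (-2.2)^2) = 3.5609
  seg3 = sqrt((-0.6)^2 + (1.1)^2) = 1.253
  seg4 = sqrt((-2.5)^2 + (-1.6)^2) = 2.9682
  seg5 = sqrt((4.7)^2 + (2.0)^2) = 5.1078
Total = 16.8522


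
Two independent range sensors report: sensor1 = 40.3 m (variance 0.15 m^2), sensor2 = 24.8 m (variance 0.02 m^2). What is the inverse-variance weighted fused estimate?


w1 = (1/var1) / (1/var1 + 1/var2)
   = 6.6667 / (6.6667 + 50.0) = 0.1176
w2 = 1 - w1 = 0.8824
fused = w1*s1 + w2*s2 = 4.7412 + 21.8824
= 26.6235 m


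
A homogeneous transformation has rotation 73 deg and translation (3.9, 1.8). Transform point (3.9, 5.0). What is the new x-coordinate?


x' = cos(theta)*px - sin(theta)*py + tx
= 0.2924*3.9 - 0.9563*5.0 + 3.9
= 0.2587


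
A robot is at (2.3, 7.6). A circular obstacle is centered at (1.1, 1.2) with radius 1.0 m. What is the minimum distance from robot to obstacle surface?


center_dist = sqrt((2.3-1.1)^2 + (7.6-1.2)^2)
= sqrt(1.44 + 40.96)
= 6.5115
min_dist = center_dist - radius = 6.5115 - 1.0 = 5.5115 m


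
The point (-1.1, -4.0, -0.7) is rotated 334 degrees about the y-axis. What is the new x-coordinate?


Rotation about y-axis: x' = x*cos(theta) + z*sin(theta)
= -1.1 * 0.8988 + -0.7 * -0.4384
= -0.6818


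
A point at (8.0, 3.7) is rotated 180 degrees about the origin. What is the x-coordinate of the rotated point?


x' = x*cos(theta) - y*sin(theta)
cos(180 deg) = -1.0, sin(180 deg) = 0.0
x' = 8.0 * -1.0 - 3.7 * 0.0
= -8.0 - 0.0
= -8.0


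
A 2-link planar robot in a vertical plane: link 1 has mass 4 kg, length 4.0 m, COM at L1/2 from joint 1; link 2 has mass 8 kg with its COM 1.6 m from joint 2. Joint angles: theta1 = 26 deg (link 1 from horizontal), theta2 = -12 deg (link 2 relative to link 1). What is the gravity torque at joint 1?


Horizontal distance from joint 1 to link-1 COM:
  x_c1 = (L1/2)*cos(t1) = 2.0 * 0.8988 = 1.7976 m
Horizontal distance from joint 1 to link-2 COM:
  x_c2 = L1*cos(t1) + Lc2*cos(t1+t2)
       = 4.0*0.8988 + 1.6*0.9703 = 5.1476 m
tau1 = m1*g*x_c1 + m2*g*x_c2
     = 4*9.81*1.7976 + 8*9.81*5.1476
     = 70.5374 + 403.9875
     = 474.5249 Nm


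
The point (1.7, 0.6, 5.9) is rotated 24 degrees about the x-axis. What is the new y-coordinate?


Rotation about x-axis: y' = y*cos(theta) - z*sin(theta)
= 0.6 * 0.9135 - 5.9 * 0.4067
= -1.8516


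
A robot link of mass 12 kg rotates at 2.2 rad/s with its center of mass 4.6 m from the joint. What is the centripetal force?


F = m * omega^2 * r
= 12 * 2.2^2 * 4.6
= 12 * 4.84 * 4.6
= 267.168 N


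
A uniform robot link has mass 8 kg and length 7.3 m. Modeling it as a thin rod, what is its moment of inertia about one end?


I = (1/3) * m * L^2
= (1/3) * 8 * 7.3^2
= 0.333333 * 8 * 53.29
= 142.1067 kg*m^2


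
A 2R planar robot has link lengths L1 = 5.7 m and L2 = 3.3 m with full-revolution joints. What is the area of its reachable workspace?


r_max = L1 + L2 = 9.0 m
r_min = |L1 - L2| = 2.4 m
Area = pi*(r_max^2 - r_min^2)
= pi*(81.0 - 5.76)
= pi * 75.24
= 236.3734 m^2


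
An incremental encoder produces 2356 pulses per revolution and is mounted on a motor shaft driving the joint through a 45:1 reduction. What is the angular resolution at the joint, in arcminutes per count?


counts per rev = 2356
effective counts at joint = 2356 * 45 = 106020
resolution = 360*60 / 106020
= 0.2037 arcmin/count


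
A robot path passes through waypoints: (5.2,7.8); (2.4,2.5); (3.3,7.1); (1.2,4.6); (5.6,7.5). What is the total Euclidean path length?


Segment lengths:
  seg1 = sqrt((-2.8)^2 + (-5.3)^2) = 5.9942
  seg2 = sqrt((0.9)^2 + (4.6)^2) = 4.6872
  seg3 = sqrt((-2.1)^2 + (-2.5)^2) = 3.265
  seg4 = sqrt((4.4)^2 + (2.9)^2) = 5.2697
Total = 19.2161


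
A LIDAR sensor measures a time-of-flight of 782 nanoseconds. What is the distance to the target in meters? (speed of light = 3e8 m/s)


tof = 782 ns = 7.82e-07 s
dist = c * tof / 2
= 3e8 * 7.82e-07 / 2
= 117.3 m


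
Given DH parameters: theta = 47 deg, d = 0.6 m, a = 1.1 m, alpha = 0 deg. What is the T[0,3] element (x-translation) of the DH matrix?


T[0,3] = a * cos(theta)
= 1.1 * cos(47 deg)
= 1.1 * 0.682
= 0.7502


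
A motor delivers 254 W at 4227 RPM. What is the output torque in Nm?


omega = 4227 * 2*pi/60 = 442.6504 rad/s
tau = P / omega = 254 / 442.6504
= 0.5738 Nm


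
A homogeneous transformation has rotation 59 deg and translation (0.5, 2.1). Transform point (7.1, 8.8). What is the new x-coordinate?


x' = cos(theta)*px - sin(theta)*py + tx
= 0.515*7.1 - 0.8572*8.8 + 0.5
= -3.3863


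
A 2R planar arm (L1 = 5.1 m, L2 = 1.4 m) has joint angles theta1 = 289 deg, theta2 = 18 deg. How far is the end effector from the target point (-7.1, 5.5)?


End effector via forward kinematics:
x = L1*cos(t1) + L2*cos(t1+t2) = 2.5029
y = L1*sin(t1) + L2*sin(t1+t2) = -5.9402
Distance to target:
d = sqrt((-7.1 - 2.5029)^2 + (5.5 - -5.9402)^2)
= sqrt(92.2164 + 130.879)
= 14.9364 m


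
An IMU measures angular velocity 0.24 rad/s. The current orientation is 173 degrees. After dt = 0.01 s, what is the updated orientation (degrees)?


delta_theta = w * dt = 0.24 * 0.01 = 0.0024 rad
= 0.1375 deg
theta_new = 173 + 0.1375 = 173.1375 deg


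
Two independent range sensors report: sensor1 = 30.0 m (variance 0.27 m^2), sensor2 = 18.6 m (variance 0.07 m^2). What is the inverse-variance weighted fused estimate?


w1 = (1/var1) / (1/var1 + 1/var2)
   = 3.7037 / (3.7037 + 14.2857) = 0.2059
w2 = 1 - w1 = 0.7941
fused = w1*s1 + w2*s2 = 6.1765 + 14.7706
= 20.9471 m


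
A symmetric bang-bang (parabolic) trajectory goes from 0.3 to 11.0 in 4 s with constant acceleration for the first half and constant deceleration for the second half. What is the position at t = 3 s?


Symmetric rest-to-rest: each phase covers (pf-p0)/2 in time T/2. 0.5*a*(T/2)^2 = (pf-p0)/2 => a = 4*(pf-p0)/T^2
a = 4*(11.0-0.3)/4^2 = 2.675
t = 3 is in the deceleration phase (t > T/2).
p = pf - 0.5*a*(T-t)^2 = 11.0 - 0.5*2.675*1^2
= 9.6625


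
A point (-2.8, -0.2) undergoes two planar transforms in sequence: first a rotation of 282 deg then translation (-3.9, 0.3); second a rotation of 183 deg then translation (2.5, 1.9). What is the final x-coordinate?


After transform 1:
x1 = cos(282)*-2.8 - sin(282)*-0.2 + -3.9 = -4.6778
y1 = sin(282)*-2.8 + cos(282)*-0.2 + 0.3 = 2.9972
After transform 2:
x2 = cos(183)*-4.6778 - sin(183)*2.9972 + 2.5
= 7.3282


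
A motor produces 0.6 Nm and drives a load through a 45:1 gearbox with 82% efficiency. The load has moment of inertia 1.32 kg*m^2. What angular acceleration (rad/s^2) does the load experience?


tau_out = tau_motor * N * eta
= 0.6 * 45 * 0.82 = 22.14 Nm
alpha = tau_out / I = 22.14 / 1.32
= 16.7727 rad/s^2


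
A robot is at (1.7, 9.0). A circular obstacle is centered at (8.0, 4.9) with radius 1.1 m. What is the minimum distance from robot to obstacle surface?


center_dist = sqrt((1.7-8.0)^2 + (9.0-4.9)^2)
= sqrt(39.69 + 16.81)
= 7.5166
min_dist = center_dist - radius = 7.5166 - 1.1 = 6.4166 m


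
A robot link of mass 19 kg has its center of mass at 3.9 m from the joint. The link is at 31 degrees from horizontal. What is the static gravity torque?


tau = m*g*L*cos(angle)
= 19 * 9.81 * 3.9 * cos(31 deg)
= 19 * 9.81 * 3.9 * 0.8572
= 623.0929 Nm


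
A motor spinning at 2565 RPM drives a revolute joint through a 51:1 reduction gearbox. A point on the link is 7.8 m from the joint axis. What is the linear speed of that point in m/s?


omega_motor = 2565 * 2*pi/60 = 268.6062 rad/s
omega_joint = omega_motor / 51 = 5.2668 rad/s
v = omega_joint * r = 5.2668 * 7.8
= 41.0809 m/s


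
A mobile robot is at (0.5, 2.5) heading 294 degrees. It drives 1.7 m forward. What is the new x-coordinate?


x_new = x0 + d*cos(theta)
= 0.5 + 1.7*cos(294)
= 0.5 + 0.6915
= 1.1915


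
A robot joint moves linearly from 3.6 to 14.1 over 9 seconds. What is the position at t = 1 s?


s = t/T = 1/9 = 0.1111
p(t) = p0 + (pf-p0)*s
= 3.6 + (14.1 - 3.6) * 0.1111
= 4.7667


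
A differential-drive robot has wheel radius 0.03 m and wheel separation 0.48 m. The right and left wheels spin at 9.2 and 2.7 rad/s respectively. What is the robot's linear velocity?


vR = r*wR = 0.03*9.2 = 0.276 m/s
vL = r*wL = 0.03*2.7 = 0.081 m/s
v = (vR+vL)/2 = 0.1785 m/s
omega = (vR-vL)/L = 0.4062 rad/s
linear velocity = 0.1785 m/s


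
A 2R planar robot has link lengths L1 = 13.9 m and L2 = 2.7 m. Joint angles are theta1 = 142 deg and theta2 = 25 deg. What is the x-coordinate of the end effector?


Convert angles to radians: theta1 = 2.4784, theta2 = 0.4363
x = L1*cos(theta1) + L2*cos(theta1+theta2)
x = -10.9533 + -2.6308
x = -13.5841


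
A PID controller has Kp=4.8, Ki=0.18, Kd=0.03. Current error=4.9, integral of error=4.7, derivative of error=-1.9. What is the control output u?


u = Kp*e + Ki*int(e) + Kd*de/dt
= 4.8*4.9 + 0.18*4.7 + 0.03*(-1.9)
= 23.52 + 0.846 + -0.057
= 24.309


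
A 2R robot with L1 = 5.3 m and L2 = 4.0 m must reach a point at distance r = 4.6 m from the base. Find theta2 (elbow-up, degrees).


cos(theta2) = (r^2 - L1^2 - L2^2) / (2*L1*L2)
cos(theta2) = (21.16 - 28.09 - 16.0) / 42.4
cos(theta2) = -0.540802
theta2 = 122.7382 degrees


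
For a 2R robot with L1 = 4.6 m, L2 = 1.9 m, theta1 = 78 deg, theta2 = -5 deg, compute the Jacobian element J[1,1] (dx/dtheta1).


J[1,1] = -L1*sin(t1) - L2*sin(t1+t2)
= -4.6*sin(78) - 1.9*sin(73)
= -6.3165


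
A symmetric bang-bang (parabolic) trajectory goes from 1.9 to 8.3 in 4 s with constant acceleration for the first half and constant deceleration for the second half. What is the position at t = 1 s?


Symmetric rest-to-rest: each phase covers (pf-p0)/2 in time T/2. 0.5*a*(T/2)^2 = (pf-p0)/2 => a = 4*(pf-p0)/T^2
a = 4*(8.3-1.9)/4^2 = 1.6
t = 1 is in the acceleration phase (t <= T/2).
p = p0 + 0.5*a*t^2 = 1.9 + 0.5*1.6*1^2
= 2.7


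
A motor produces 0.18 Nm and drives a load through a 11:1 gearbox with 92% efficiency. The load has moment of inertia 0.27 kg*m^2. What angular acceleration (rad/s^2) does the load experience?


tau_out = tau_motor * N * eta
= 0.18 * 11 * 0.92 = 1.8216 Nm
alpha = tau_out / I = 1.8216 / 0.27
= 6.7467 rad/s^2


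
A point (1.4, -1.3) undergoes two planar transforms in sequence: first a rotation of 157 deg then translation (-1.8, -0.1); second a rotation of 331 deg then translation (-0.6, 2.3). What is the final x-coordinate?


After transform 1:
x1 = cos(157)*1.4 - sin(157)*-1.3 + -1.8 = -2.5808
y1 = sin(157)*1.4 + cos(157)*-1.3 + -0.1 = 1.6437
After transform 2:
x2 = cos(331)*-2.5808 - sin(331)*1.6437 + -0.6
= -2.0603


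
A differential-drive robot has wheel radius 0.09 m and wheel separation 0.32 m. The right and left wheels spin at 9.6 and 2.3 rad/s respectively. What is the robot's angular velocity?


vR = r*wR = 0.09*9.6 = 0.864 m/s
vL = r*wL = 0.09*2.3 = 0.207 m/s
v = (vR+vL)/2 = 0.5355 m/s
omega = (vR-vL)/L = 2.0531 rad/s
angular velocity = 2.0531 rad/s


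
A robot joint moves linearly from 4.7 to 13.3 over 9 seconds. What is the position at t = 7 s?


s = t/T = 7/9 = 0.7778
p(t) = p0 + (pf-p0)*s
= 4.7 + (13.3 - 4.7) * 0.7778
= 11.3889


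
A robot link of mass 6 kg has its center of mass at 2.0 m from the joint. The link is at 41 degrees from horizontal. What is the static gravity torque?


tau = m*g*L*cos(angle)
= 6 * 9.81 * 2.0 * cos(41 deg)
= 6 * 9.81 * 2.0 * 0.7547
= 88.8444 Nm


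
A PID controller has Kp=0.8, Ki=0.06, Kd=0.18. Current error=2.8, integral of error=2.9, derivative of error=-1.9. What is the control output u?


u = Kp*e + Ki*int(e) + Kd*de/dt
= 0.8*2.8 + 0.06*2.9 + 0.18*(-1.9)
= 2.24 + 0.174 + -0.342
= 2.072


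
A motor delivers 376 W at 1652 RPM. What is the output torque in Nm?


omega = 1652 * 2*pi/60 = 172.997 rad/s
tau = P / omega = 376 / 172.997
= 2.1734 Nm


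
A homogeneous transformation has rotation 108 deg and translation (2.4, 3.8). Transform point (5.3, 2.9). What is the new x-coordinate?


x' = cos(theta)*px - sin(theta)*py + tx
= -0.309*5.3 - 0.9511*2.9 + 2.4
= -1.9959


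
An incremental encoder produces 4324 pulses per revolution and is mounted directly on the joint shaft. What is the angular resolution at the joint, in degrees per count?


counts per rev = 4324
resolution = 360 / 4324
= 0.0833 deg/count


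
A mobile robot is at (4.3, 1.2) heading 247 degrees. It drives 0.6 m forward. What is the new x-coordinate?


x_new = x0 + d*cos(theta)
= 4.3 + 0.6*cos(247)
= 4.3 + -0.2344
= 4.0656


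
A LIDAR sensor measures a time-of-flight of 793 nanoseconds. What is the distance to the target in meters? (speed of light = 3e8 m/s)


tof = 793 ns = 7.93e-07 s
dist = c * tof / 2
= 3e8 * 7.93e-07 / 2
= 118.95 m


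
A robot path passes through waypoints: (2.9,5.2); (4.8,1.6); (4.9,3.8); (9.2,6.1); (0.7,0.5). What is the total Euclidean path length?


Segment lengths:
  seg1 = sqrt((1.9)^2 + (-3.6)^2) = 4.0706
  seg2 = sqrt((0.1)^2 + (2.2)^2) = 2.2023
  seg3 = sqrt((4.3)^2 + (2.3)^2) = 4.8765
  seg4 = sqrt((-8.5)^2 + (-5.6)^2) = 10.1789
Total = 21.3283


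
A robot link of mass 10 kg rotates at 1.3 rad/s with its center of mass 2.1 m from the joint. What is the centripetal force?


F = m * omega^2 * r
= 10 * 1.3^2 * 2.1
= 10 * 1.69 * 2.1
= 35.49 N


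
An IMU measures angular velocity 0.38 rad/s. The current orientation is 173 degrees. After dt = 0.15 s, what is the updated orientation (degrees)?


delta_theta = w * dt = 0.38 * 0.15 = 0.057 rad
= 3.2659 deg
theta_new = 173 + 3.2659 = 176.2659 deg


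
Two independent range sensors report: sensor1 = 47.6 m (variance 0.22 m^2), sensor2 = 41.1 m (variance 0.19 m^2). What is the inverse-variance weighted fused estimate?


w1 = (1/var1) / (1/var1 + 1/var2)
   = 4.5455 / (4.5455 + 5.2632) = 0.4634
w2 = 1 - w1 = 0.5366
fused = w1*s1 + w2*s2 = 22.0585 + 22.0537
= 44.1122 m


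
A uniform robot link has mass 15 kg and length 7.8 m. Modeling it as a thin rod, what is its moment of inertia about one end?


I = (1/3) * m * L^2
= (1/3) * 15 * 7.8^2
= 0.333333 * 15 * 60.84
= 304.2 kg*m^2


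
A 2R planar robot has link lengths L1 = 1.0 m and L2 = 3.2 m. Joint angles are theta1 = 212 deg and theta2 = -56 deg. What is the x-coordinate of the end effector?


Convert angles to radians: theta1 = 3.7001, theta2 = -0.9774
x = L1*cos(theta1) + L2*cos(theta1+theta2)
x = -0.848 + -2.9233
x = -3.7714


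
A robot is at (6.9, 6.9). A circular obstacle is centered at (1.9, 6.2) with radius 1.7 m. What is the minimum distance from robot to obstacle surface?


center_dist = sqrt((6.9-1.9)^2 + (6.9-6.2)^2)
= sqrt(25.0 + 0.49)
= 5.0488
min_dist = center_dist - radius = 5.0488 - 1.7 = 3.3488 m


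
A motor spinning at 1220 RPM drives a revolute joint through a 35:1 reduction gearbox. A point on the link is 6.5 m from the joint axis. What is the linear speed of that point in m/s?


omega_motor = 1220 * 2*pi/60 = 127.7581 rad/s
omega_joint = omega_motor / 35 = 3.6502 rad/s
v = omega_joint * r = 3.6502 * 6.5
= 23.7265 m/s


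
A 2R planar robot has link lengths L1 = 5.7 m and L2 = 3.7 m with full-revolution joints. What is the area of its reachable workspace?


r_max = L1 + L2 = 9.4 m
r_min = |L1 - L2| = 2.0 m
Area = pi*(r_max^2 - r_min^2)
= pi*(88.36 - 4.0)
= pi * 84.36
= 265.0248 m^2


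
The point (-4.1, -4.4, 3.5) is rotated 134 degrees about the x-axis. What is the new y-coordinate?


Rotation about x-axis: y' = y*cos(theta) - z*sin(theta)
= -4.4 * -0.6947 - 3.5 * 0.7193
= 0.5388


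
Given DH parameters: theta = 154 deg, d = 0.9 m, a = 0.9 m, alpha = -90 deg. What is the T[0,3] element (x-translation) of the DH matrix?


T[0,3] = a * cos(theta)
= 0.9 * cos(154 deg)
= 0.9 * -0.8988
= -0.8089


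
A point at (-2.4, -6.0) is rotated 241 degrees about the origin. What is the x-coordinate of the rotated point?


x' = x*cos(theta) - y*sin(theta)
cos(241 deg) = -0.4848, sin(241 deg) = -0.8746
x' = -2.4 * -0.4848 - -6.0 * -0.8746
= 1.1635 - 5.2477
= -4.0842


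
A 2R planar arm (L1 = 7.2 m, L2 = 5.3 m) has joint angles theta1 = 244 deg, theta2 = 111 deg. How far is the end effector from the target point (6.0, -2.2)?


End effector via forward kinematics:
x = L1*cos(t1) + L2*cos(t1+t2) = 2.1236
y = L1*sin(t1) + L2*sin(t1+t2) = -6.9332
Distance to target:
d = sqrt((6.0 - 2.1236)^2 + (-2.2 - -6.9332)^2)
= sqrt(15.0268 + 22.4036)
= 6.118 m


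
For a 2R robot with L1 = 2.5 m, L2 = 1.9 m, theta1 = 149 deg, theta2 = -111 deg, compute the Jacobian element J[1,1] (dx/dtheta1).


J[1,1] = -L1*sin(t1) - L2*sin(t1+t2)
= -2.5*sin(149) - 1.9*sin(38)
= -2.4574


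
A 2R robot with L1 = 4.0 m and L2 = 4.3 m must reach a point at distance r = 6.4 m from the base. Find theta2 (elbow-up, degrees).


cos(theta2) = (r^2 - L1^2 - L2^2) / (2*L1*L2)
cos(theta2) = (40.96 - 16.0 - 18.49) / 34.4
cos(theta2) = 0.188081
theta2 = 79.1592 degrees


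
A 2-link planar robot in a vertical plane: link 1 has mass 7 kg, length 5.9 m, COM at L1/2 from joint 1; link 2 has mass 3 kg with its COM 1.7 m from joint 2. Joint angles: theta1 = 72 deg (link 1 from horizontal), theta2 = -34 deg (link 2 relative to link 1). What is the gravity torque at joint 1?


Horizontal distance from joint 1 to link-1 COM:
  x_c1 = (L1/2)*cos(t1) = 2.95 * 0.309 = 0.9116 m
Horizontal distance from joint 1 to link-2 COM:
  x_c2 = L1*cos(t1) + Lc2*cos(t1+t2)
       = 5.9*0.309 + 1.7*0.788 = 3.1628 m
tau1 = m1*g*x_c1 + m2*g*x_c2
     = 7*9.81*0.9116 + 3*9.81*3.1628
     = 62.5996 + 93.0817
     = 155.6813 Nm


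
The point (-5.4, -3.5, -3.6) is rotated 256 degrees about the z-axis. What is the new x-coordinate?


Rotation about z-axis: x' = x*cos(theta) - y*sin(theta)
= -5.4 * -0.2419 - -3.5 * -0.9703
= -2.0897


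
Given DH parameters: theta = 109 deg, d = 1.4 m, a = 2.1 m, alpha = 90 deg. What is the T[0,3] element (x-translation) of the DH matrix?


T[0,3] = a * cos(theta)
= 2.1 * cos(109 deg)
= 2.1 * -0.3256
= -0.6837


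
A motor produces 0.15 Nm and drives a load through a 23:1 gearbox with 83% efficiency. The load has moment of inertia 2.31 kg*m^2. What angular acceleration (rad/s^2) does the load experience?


tau_out = tau_motor * N * eta
= 0.15 * 23 * 0.83 = 2.8635 Nm
alpha = tau_out / I = 2.8635 / 2.31
= 1.2396 rad/s^2


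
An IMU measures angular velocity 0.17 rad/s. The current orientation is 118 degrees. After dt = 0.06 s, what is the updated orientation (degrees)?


delta_theta = w * dt = 0.17 * 0.06 = 0.0102 rad
= 0.5844 deg
theta_new = 118 + 0.5844 = 118.5844 deg


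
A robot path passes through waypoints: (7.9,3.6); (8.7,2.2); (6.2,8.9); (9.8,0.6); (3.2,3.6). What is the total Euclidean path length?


Segment lengths:
  seg1 = sqrt((0.8)^2 + (-1.4)^2) = 1.6125
  seg2 = sqrt((-2.5)^2 + (6.7)^2) = 7.1512
  seg3 = sqrt((3.6)^2 + (-8.3)^2) = 9.0471
  seg4 = sqrt((-6.6)^2 + (3.0)^2) = 7.2498
Total = 25.0606


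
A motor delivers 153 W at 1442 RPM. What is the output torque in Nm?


omega = 1442 * 2*pi/60 = 151.0059 rad/s
tau = P / omega = 153 / 151.0059
= 1.0132 Nm


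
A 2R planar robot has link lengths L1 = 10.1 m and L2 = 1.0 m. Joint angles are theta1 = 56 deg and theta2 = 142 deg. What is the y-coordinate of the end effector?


Convert angles to radians: theta1 = 0.9774, theta2 = 2.4784
y = L1*sin(theta1) + L2*sin(theta1+theta2)
y = 8.3733 + -0.309
y = 8.0643


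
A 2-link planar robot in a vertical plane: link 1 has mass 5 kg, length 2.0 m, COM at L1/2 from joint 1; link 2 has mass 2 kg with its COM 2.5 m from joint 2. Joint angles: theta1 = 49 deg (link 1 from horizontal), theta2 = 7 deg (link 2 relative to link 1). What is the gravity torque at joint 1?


Horizontal distance from joint 1 to link-1 COM:
  x_c1 = (L1/2)*cos(t1) = 1.0 * 0.6561 = 0.6561 m
Horizontal distance from joint 1 to link-2 COM:
  x_c2 = L1*cos(t1) + Lc2*cos(t1+t2)
       = 2.0*0.6561 + 2.5*0.5592 = 2.7101 m
tau1 = m1*g*x_c1 + m2*g*x_c2
     = 5*9.81*0.6561 + 2*9.81*2.7101
     = 32.1797 + 53.1722
     = 85.3519 Nm


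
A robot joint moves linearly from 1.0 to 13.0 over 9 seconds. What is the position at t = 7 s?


s = t/T = 7/9 = 0.7778
p(t) = p0 + (pf-p0)*s
= 1.0 + (13.0 - 1.0) * 0.7778
= 10.3333


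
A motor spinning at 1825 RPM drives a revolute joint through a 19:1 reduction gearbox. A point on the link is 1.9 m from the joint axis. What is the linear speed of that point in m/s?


omega_motor = 1825 * 2*pi/60 = 191.1136 rad/s
omega_joint = omega_motor / 19 = 10.0586 rad/s
v = omega_joint * r = 10.0586 * 1.9
= 19.1114 m/s


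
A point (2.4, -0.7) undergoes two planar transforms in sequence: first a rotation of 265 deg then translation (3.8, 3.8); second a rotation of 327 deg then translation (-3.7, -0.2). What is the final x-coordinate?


After transform 1:
x1 = cos(265)*2.4 - sin(265)*-0.7 + 3.8 = 2.8935
y1 = sin(265)*2.4 + cos(265)*-0.7 + 3.8 = 1.4701
After transform 2:
x2 = cos(327)*2.8935 - sin(327)*1.4701 + -3.7
= -0.4726


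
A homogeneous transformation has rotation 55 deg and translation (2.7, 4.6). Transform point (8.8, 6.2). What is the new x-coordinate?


x' = cos(theta)*px - sin(theta)*py + tx
= 0.5736*8.8 - 0.8192*6.2 + 2.7
= 2.6687


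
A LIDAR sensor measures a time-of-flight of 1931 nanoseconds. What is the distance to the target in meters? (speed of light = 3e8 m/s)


tof = 1931 ns = 1.931e-06 s
dist = c * tof / 2
= 3e8 * 1.931e-06 / 2
= 289.65 m


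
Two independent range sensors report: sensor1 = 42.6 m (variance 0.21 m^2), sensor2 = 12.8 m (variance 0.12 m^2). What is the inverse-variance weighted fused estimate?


w1 = (1/var1) / (1/var1 + 1/var2)
   = 4.7619 / (4.7619 + 8.3333) = 0.3636
w2 = 1 - w1 = 0.6364
fused = w1*s1 + w2*s2 = 15.4909 + 8.1455
= 23.6364 m


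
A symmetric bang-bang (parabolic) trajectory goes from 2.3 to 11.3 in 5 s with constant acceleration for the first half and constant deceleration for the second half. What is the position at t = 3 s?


Symmetric rest-to-rest: each phase covers (pf-p0)/2 in time T/2. 0.5*a*(T/2)^2 = (pf-p0)/2 => a = 4*(pf-p0)/T^2
a = 4*(11.3-2.3)/5^2 = 1.44
t = 3 is in the deceleration phase (t > T/2).
p = pf - 0.5*a*(T-t)^2 = 11.3 - 0.5*1.44*2^2
= 8.42


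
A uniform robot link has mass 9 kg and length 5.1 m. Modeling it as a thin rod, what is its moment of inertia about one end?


I = (1/3) * m * L^2
= (1/3) * 9 * 5.1^2
= 0.333333 * 9 * 26.01
= 78.03 kg*m^2


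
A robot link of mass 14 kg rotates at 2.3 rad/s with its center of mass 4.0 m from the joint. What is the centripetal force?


F = m * omega^2 * r
= 14 * 2.3^2 * 4.0
= 14 * 5.29 * 4.0
= 296.24 N


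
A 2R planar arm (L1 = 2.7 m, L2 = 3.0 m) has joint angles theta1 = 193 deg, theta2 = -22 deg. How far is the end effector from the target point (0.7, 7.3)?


End effector via forward kinematics:
x = L1*cos(t1) + L2*cos(t1+t2) = -5.5939
y = L1*sin(t1) + L2*sin(t1+t2) = -0.1381
Distance to target:
d = sqrt((0.7 - -5.5939)^2 + (7.3 - -0.1381)^2)
= sqrt(39.6127 + 55.3248)
= 9.7436 m


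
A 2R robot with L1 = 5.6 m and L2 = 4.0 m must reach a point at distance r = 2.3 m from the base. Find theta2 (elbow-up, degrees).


cos(theta2) = (r^2 - L1^2 - L2^2) / (2*L1*L2)
cos(theta2) = (5.29 - 31.36 - 16.0) / 44.8
cos(theta2) = -0.939062
theta2 = 159.8947 degrees


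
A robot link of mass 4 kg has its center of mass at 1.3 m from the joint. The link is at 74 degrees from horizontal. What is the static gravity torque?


tau = m*g*L*cos(angle)
= 4 * 9.81 * 1.3 * cos(74 deg)
= 4 * 9.81 * 1.3 * 0.2756
= 14.0608 Nm
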